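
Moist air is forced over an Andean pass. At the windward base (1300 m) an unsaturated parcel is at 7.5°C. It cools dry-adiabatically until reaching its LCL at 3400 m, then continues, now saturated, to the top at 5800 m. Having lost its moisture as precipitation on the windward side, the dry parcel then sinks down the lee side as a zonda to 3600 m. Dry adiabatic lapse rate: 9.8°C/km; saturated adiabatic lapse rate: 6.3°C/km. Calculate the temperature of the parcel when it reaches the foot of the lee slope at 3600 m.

1300–3400 m, dry: Δz = 2.1 km ⇒ ΔT = -20.58°C; T = -13.08°C
3400–5800 m, saturated: Δz = 2.4 km ⇒ ΔT = -15.12°C; T = -28.2°C
5800–3600 m, dry descent: Δz = 2.2 km ⇒ ΔT = +21.56°C; T = -6.64°C

-6.64°C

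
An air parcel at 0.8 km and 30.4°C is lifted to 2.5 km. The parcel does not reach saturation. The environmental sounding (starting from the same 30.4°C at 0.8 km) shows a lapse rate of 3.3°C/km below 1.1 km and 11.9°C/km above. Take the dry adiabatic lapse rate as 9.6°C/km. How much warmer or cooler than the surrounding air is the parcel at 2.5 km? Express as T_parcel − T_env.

+1.33°C (parcel warmer than environment)

Parcel:
  800–2500 m, dry: Δz = 1.7 km ⇒ ΔT = -16.32°C; T = 14.08°C
Environment:
  800–1100 m, environment, lower layer: Δz = 0.3 km ⇒ ΔT = -0.99°C; T = 29.41°C
  1100–2500 m, environment, upper layer: Δz = 1.4 km ⇒ ΔT = -16.66°C; T = 12.75°C
T_parcel − T_env = 14.08 − 12.75 = +1.33°C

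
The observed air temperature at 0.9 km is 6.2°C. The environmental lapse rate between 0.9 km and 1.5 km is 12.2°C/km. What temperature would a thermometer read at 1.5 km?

From 900 m to 1500 m (environmental): cools by 12.2 × 0.6 = 7.32°C, giving -1.12°C.

-1.12°C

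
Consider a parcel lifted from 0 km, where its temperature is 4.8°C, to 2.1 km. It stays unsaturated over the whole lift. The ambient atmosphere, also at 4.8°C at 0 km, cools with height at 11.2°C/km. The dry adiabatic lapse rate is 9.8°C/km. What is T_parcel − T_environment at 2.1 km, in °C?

+2.94°C (parcel warmer than environment)

Parcel:
  Dry to 2100 m: -9.8 × 2.1 km = -20.58°C, so T = -15.78°C.
Environment:
  Environment to 2100 m: -11.2 × 2.1 km = -23.52°C, so T = -18.72°C.
T_parcel − T_env = -15.78 − (-18.72) = +2.94°C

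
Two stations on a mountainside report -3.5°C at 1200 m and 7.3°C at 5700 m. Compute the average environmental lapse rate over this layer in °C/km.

Γ = −ΔT/Δz = (-3.5 − 7.3) / (5700 − 1200) m
  = -10.8°C / 4.5 km = -2.4°C/km

-2.4°C/km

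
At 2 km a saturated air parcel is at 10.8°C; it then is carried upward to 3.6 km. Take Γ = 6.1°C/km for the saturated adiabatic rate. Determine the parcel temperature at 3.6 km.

1.04°C

From 2000 m to 3600 m (saturated adiabatic): cools by 6.1 × 1.6 = 9.76°C, giving 1.04°C.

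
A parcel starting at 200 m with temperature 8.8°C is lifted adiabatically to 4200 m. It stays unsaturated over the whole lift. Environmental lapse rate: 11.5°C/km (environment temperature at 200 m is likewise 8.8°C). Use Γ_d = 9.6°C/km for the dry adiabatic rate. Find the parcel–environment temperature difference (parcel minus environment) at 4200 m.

+7.6°C (parcel warmer than environment)

Parcel:
  200 → 4200 m (dry, 9.6°C/km): ΔT = -9.6 × 4 = -38.4°C → T = -29.6°C
Environment:
  200 → 4200 m (environment, 11.5°C/km): ΔT = -11.5 × 4 = -46°C → T = -37.2°C
T_parcel − T_env = -29.6 − (-37.2) = +7.6°C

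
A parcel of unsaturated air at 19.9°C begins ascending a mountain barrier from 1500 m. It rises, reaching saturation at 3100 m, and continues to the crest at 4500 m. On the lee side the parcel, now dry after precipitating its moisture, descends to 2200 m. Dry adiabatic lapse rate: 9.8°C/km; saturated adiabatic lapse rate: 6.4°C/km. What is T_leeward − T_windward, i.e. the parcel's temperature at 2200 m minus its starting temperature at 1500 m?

-2.1°C

Dry to 3100 m: -9.8 × 1.6 km = -15.68°C, so T = 4.22°C.
Saturated to 4500 m: -6.4 × 1.4 km = -8.96°C, so T = -4.74°C.
Dry descent to 2200 m: +9.8 × 2.3 km = +22.54°C, so T = 17.8°C.
Net change vs windward start: 17.8 − 19.9 = -2.1°C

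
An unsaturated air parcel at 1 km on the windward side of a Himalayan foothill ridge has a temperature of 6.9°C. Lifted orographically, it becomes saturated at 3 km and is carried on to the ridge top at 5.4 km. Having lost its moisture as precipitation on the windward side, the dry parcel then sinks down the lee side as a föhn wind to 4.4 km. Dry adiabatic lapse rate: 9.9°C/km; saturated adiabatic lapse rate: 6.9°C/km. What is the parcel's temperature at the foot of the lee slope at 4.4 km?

Dry to 3000 m: -9.9 × 2 km = -19.8°C, so T = -12.9°C.
Saturated to 5400 m: -6.9 × 2.4 km = -16.56°C, so T = -29.46°C.
Dry descent to 4400 m: +9.9 × 1 km = +9.9°C, so T = -19.56°C.

-19.56°C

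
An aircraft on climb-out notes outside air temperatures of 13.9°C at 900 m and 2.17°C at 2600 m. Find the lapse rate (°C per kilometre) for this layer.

6.9°C/km

Γ = −ΔT/Δz = (13.9 − 2.17) / (2600 − 900) m
  = 11.73°C / 1.7 km = 6.9°C/km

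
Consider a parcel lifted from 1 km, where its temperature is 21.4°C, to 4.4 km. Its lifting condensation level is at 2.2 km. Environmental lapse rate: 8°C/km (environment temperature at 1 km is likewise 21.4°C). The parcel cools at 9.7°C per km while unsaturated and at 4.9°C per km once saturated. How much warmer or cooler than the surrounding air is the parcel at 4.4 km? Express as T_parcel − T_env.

+4.78°C (parcel warmer than environment)

Parcel:
  Dry to 2200 m: -9.7 × 1.2 km = -11.64°C, so T = 9.76°C.
  Saturated to 4400 m: -4.9 × 2.2 km = -10.78°C, so T = -1.02°C.
Environment:
  Environment to 4400 m: -8 × 3.4 km = -27.2°C, so T = -5.8°C.
T_parcel − T_env = -1.02 − (-5.8) = +4.78°C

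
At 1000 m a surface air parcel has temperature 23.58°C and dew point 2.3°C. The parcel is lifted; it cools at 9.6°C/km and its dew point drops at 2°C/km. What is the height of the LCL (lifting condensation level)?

T and T_d converge at 9.6 − 2 = 7.6°C per km
Height above start = (23.58 − 2.3) / 7.6 = 2.8 km
LCL altitude = 1000 m + 2800 m = 3800 m

3800 m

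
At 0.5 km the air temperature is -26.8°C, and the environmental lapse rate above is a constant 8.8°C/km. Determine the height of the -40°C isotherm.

2 km

Height above start = (-26.8 − (-40)) / 8.8 = 1.5 km
Altitude = 500 m + 1500 m = 2000 m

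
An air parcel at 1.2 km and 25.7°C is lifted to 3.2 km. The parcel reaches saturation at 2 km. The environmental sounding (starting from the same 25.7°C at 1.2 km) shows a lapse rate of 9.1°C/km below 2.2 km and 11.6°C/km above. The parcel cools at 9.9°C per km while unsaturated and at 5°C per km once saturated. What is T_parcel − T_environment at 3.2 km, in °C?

Parcel:
  1200 → 2000 m (dry, 9.9°C/km): ΔT = -9.9 × 0.8 = -7.92°C → T = 17.78°C
  2000 → 3200 m (saturated, 5°C/km): ΔT = -5 × 1.2 = -6°C → T = 11.78°C
Environment:
  1200 → 2200 m (environment, lower layer, 9.1°C/km): ΔT = -9.1 × 1 = -9.1°C → T = 16.6°C
  2200 → 3200 m (environment, upper layer, 11.6°C/km): ΔT = -11.6 × 1 = -11.6°C → T = 5°C
T_parcel − T_env = 11.78 − 5 = +6.78°C

+6.78°C (parcel warmer than environment)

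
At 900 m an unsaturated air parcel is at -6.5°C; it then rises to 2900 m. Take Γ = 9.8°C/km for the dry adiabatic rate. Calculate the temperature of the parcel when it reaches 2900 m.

Dry adiabatic to 2900 m: -9.8 × 2 km = -19.6°C, so T = -26.1°C.

-26.1°C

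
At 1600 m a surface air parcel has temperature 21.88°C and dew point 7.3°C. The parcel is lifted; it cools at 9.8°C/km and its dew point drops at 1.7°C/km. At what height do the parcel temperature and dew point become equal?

T and T_d converge at 9.8 − 1.7 = 8.1°C per km
Height above start = (21.88 − 7.3) / 8.1 = 1.8 km
LCL altitude = 1600 m + 1800 m = 3400 m

3400 m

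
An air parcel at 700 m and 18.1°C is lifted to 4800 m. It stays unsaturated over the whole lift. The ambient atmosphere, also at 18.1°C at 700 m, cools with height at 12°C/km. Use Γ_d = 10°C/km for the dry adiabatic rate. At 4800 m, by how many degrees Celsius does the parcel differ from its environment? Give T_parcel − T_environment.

Parcel:
  700 → 4800 m (dry, 10°C/km): ΔT = -10 × 4.1 = -41°C → T = -22.9°C
Environment:
  700 → 4800 m (environment, 12°C/km): ΔT = -12 × 4.1 = -49.2°C → T = -31.1°C
T_parcel − T_env = -22.9 − (-31.1) = +8.2°C

+8.2°C (parcel warmer than environment)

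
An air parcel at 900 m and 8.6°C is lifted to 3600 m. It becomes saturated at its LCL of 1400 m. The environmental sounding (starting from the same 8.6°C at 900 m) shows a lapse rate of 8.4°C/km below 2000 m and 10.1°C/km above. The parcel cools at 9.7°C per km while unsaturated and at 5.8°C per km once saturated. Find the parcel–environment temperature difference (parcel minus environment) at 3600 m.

Parcel:
  900 → 1400 m (dry, 9.7°C/km): ΔT = -9.7 × 0.5 = -4.85°C → T = 3.75°C
  1400 → 3600 m (saturated, 5.8°C/km): ΔT = -5.8 × 2.2 = -12.76°C → T = -9.01°C
Environment:
  900 → 2000 m (environment, lower layer, 8.4°C/km): ΔT = -8.4 × 1.1 = -9.24°C → T = -0.64°C
  2000 → 3600 m (environment, upper layer, 10.1°C/km): ΔT = -10.1 × 1.6 = -16.16°C → T = -16.8°C
T_parcel − T_env = -9.01 − (-16.8) = +7.79°C

+7.79°C (parcel warmer than environment)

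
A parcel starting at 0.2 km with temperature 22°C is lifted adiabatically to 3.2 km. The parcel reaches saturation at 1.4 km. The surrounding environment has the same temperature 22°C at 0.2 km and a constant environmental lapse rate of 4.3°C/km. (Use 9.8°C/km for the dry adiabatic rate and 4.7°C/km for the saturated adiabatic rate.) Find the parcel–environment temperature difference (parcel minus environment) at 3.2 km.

Parcel:
  Dry to 1400 m: -9.8 × 1.2 km = -11.76°C, so T = 10.24°C.
  Saturated to 3200 m: -4.7 × 1.8 km = -8.46°C, so T = 1.78°C.
Environment:
  Environment to 3200 m: -4.3 × 3 km = -12.9°C, so T = 9.1°C.
T_parcel − T_env = 1.78 − 9.1 = -7.32°C

-7.32°C (parcel cooler than environment)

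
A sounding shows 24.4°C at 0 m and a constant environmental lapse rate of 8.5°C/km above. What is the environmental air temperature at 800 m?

17.6°C

0–800 m, environmental: Δz = 0.8 km ⇒ ΔT = -6.8°C; T = 17.6°C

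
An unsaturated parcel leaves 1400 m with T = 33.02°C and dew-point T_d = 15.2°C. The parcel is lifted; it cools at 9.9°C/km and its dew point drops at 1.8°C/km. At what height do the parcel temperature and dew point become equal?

3600 m

T and T_d converge at 9.9 − 1.8 = 8.1°C per km
Height above start = (33.02 − 15.2) / 8.1 = 2.2 km
LCL altitude = 1400 m + 2200 m = 3600 m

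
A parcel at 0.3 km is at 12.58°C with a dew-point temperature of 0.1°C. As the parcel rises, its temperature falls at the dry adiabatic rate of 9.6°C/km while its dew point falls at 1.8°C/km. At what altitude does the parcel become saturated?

T and T_d converge at 9.6 − 1.8 = 7.8°C per km
Height above start = (12.58 − 0.1) / 7.8 = 1.6 km
LCL altitude = 300 m + 1600 m = 1900 m

1.9 km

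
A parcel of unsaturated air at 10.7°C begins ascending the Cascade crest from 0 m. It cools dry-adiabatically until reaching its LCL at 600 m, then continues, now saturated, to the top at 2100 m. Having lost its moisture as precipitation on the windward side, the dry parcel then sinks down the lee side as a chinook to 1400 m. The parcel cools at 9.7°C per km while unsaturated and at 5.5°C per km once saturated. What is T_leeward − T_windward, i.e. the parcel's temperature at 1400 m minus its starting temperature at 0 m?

-7.28°C

Dry to 600 m: -9.7 × 0.6 km = -5.82°C, so T = 4.88°C.
Saturated to 2100 m: -5.5 × 1.5 km = -8.25°C, so T = -3.37°C.
Dry descent to 1400 m: +9.7 × 0.7 km = +6.79°C, so T = 3.42°C.
Net change vs windward start: 3.42 − 10.7 = -7.28°C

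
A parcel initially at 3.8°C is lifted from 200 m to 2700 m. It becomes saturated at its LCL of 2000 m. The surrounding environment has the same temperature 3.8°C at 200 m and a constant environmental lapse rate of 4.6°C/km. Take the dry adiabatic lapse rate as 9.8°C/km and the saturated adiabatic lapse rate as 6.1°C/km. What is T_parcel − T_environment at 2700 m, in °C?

Parcel:
  200 → 2000 m (dry, 9.8°C/km): ΔT = -9.8 × 1.8 = -17.64°C → T = -13.84°C
  2000 → 2700 m (saturated, 6.1°C/km): ΔT = -6.1 × 0.7 = -4.27°C → T = -18.11°C
Environment:
  200 → 2700 m (environment, 4.6°C/km): ΔT = -4.6 × 2.5 = -11.5°C → T = -7.7°C
T_parcel − T_env = -18.11 − (-7.7) = -10.41°C

-10.41°C (parcel cooler than environment)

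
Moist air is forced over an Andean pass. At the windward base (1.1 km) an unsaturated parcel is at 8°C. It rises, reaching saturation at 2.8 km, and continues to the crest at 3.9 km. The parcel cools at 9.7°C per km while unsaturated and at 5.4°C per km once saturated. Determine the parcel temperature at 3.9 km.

-14.43°C

1100–2800 m, dry: Δz = 1.7 km ⇒ ΔT = -16.49°C; T = -8.49°C
2800–3900 m, saturated: Δz = 1.1 km ⇒ ΔT = -5.94°C; T = -14.43°C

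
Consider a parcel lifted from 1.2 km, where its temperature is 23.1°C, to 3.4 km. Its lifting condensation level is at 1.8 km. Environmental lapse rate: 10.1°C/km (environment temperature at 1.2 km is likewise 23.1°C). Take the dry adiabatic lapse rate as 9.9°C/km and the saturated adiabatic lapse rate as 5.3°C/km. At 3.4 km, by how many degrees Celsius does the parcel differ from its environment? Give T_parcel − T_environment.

Parcel:
  Dry to 1800 m: -9.9 × 0.6 km = -5.94°C, so T = 17.16°C.
  Saturated to 3400 m: -5.3 × 1.6 km = -8.48°C, so T = 8.68°C.
Environment:
  Environment to 3400 m: -10.1 × 2.2 km = -22.22°C, so T = 0.88°C.
T_parcel − T_env = 8.68 − 0.88 = +7.8°C

+7.8°C (parcel warmer than environment)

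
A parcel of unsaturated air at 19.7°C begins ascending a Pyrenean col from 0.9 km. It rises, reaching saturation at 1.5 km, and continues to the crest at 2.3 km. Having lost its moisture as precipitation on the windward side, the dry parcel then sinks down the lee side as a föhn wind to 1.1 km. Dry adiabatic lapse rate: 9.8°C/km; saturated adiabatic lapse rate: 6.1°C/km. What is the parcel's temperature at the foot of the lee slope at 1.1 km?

20.7°C

900 → 1500 m (dry, 9.8°C/km): ΔT = -9.8 × 0.6 = -5.88°C → T = 13.82°C
1500 → 2300 m (saturated, 6.1°C/km): ΔT = -6.1 × 0.8 = -4.88°C → T = 8.94°C
2300 → 1100 m (dry descent, 9.8°C/km): ΔT = +9.8 × 1.2 = +11.76°C → T = 20.7°C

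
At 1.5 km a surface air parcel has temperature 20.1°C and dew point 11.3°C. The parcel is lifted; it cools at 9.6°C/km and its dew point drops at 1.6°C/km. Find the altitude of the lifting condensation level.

T and T_d converge at 9.6 − 1.6 = 8°C per km
Height above start = (20.1 − 11.3) / 8 = 1.1 km
LCL altitude = 1500 m + 1100 m = 2600 m

2.6 km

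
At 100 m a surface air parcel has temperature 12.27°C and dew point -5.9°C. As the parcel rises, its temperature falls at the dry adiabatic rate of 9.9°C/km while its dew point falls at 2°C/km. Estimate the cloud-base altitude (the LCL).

2400 m

T and T_d converge at 9.9 − 2 = 7.9°C per km
Height above start = (12.27 − (-5.9)) / 7.9 = 2.3 km
LCL altitude = 100 m + 2300 m = 2400 m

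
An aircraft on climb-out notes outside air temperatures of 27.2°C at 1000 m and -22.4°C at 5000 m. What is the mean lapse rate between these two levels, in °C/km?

Γ = −ΔT/Δz = (27.2 − (-22.4)) / (5000 − 1000) m
  = 49.6°C / 4 km = 12.4°C/km

12.4°C/km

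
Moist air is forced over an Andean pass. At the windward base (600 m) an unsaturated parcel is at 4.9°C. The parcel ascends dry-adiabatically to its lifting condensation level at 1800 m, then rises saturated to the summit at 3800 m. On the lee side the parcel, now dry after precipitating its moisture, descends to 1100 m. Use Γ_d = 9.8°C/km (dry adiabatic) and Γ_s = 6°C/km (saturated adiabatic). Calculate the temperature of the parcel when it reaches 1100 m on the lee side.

7.6°C

600 → 1800 m (dry, 9.8°C/km): ΔT = -9.8 × 1.2 = -11.76°C → T = -6.86°C
1800 → 3800 m (saturated, 6°C/km): ΔT = -6 × 2 = -12°C → T = -18.86°C
3800 → 1100 m (dry descent, 9.8°C/km): ΔT = +9.8 × 2.7 = +26.46°C → T = 7.6°C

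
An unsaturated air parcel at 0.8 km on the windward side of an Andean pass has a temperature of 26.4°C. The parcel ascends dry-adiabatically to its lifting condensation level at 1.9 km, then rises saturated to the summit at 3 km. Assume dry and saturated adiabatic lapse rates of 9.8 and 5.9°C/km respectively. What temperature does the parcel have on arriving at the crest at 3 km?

9.13°C

Dry to 1900 m: -9.8 × 1.1 km = -10.78°C, so T = 15.62°C.
Saturated to 3000 m: -5.9 × 1.1 km = -6.49°C, so T = 9.13°C.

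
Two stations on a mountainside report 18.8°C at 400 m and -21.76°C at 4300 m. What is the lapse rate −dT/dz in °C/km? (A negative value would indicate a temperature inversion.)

10.4°C/km

Γ = −ΔT/Δz = (18.8 − (-21.76)) / (4300 − 400) m
  = 40.56°C / 3.9 km = 10.4°C/km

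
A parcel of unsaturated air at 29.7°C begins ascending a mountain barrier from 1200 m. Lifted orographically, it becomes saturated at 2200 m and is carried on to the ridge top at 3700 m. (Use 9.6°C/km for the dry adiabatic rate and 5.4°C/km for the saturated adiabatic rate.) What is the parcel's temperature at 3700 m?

From 1200 m to 2200 m (dry): cools by 9.6 × 1 = 9.6°C, giving 20.1°C.
From 2200 m to 3700 m (saturated): cools by 5.4 × 1.5 = 8.1°C, giving 12°C.

12°C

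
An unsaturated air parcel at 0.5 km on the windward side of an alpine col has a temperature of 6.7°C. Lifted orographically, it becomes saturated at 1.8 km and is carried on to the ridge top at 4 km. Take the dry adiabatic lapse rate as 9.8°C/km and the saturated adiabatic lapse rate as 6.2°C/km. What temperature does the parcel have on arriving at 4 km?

-19.68°C

500–1800 m, dry: Δz = 1.3 km ⇒ ΔT = -12.74°C; T = -6.04°C
1800–4000 m, saturated: Δz = 2.2 km ⇒ ΔT = -13.64°C; T = -19.68°C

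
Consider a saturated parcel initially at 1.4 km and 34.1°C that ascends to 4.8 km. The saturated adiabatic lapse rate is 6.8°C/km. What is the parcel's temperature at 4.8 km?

10.98°C

Saturated adiabatic to 4800 m: -6.8 × 3.4 km = -23.12°C, so T = 10.98°C.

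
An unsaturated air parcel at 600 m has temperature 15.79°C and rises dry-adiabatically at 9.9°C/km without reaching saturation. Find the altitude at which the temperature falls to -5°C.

2700 m

Height above start = (15.79 − (-5)) / 9.9 = 2.1 km
Altitude = 600 m + 2100 m = 2700 m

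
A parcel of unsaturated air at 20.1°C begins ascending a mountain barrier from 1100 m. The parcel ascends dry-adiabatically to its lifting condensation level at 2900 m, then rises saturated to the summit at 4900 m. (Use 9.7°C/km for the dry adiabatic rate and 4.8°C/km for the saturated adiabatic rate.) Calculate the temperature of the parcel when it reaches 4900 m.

-6.96°C

1100 → 2900 m (dry, 9.7°C/km): ΔT = -9.7 × 1.8 = -17.46°C → T = 2.64°C
2900 → 4900 m (saturated, 4.8°C/km): ΔT = -4.8 × 2 = -9.6°C → T = -6.96°C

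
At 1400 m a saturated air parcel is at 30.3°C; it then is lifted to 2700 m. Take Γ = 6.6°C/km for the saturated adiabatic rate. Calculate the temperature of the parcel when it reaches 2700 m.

1400–2700 m, saturated adiabatic: Δz = 1.3 km ⇒ ΔT = -8.58°C; T = 21.72°C

21.72°C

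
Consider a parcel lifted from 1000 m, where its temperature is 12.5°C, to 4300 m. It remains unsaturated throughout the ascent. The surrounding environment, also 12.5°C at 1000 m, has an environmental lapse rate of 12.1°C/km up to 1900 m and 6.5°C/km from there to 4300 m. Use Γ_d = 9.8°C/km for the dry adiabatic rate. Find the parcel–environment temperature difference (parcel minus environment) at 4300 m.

-5.85°C (parcel cooler than environment)

Parcel:
  1000 → 4300 m (dry, 9.8°C/km): ΔT = -9.8 × 3.3 = -32.34°C → T = -19.84°C
Environment:
  1000 → 1900 m (environment, lower layer, 12.1°C/km): ΔT = -12.1 × 0.9 = -10.89°C → T = 1.61°C
  1900 → 4300 m (environment, upper layer, 6.5°C/km): ΔT = -6.5 × 2.4 = -15.6°C → T = -13.99°C
T_parcel − T_env = -19.84 − (-13.99) = -5.85°C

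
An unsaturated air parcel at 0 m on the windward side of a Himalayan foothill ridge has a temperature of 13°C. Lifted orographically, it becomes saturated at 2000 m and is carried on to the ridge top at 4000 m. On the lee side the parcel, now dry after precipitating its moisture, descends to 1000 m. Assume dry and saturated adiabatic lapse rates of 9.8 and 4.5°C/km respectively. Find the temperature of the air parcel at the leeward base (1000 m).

From 0 m to 2000 m (dry): cools by 9.8 × 2 = 19.6°C, giving -6.6°C.
From 2000 m to 4000 m (saturated): cools by 4.5 × 2 = 9°C, giving -15.6°C.
From 4000 m to 1000 m (dry descent): warms by 9.8 × 3 = 29.4°C, giving 13.8°C.

13.8°C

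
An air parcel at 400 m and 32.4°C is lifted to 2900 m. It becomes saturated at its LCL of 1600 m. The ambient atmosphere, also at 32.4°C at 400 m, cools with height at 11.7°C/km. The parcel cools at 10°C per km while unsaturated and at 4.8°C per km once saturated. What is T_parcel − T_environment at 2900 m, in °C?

Parcel:
  400–1600 m, dry: Δz = 1.2 km ⇒ ΔT = -12°C; T = 20.4°C
  1600–2900 m, saturated: Δz = 1.3 km ⇒ ΔT = -6.24°C; T = 14.16°C
Environment:
  400–2900 m, environment: Δz = 2.5 km ⇒ ΔT = -29.25°C; T = 3.15°C
T_parcel − T_env = 14.16 − 3.15 = +11.01°C

+11.01°C (parcel warmer than environment)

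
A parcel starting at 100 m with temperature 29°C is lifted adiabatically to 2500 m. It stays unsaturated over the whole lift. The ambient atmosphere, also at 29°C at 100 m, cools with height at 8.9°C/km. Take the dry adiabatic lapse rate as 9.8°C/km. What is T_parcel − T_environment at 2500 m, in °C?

Parcel:
  Dry to 2500 m: -9.8 × 2.4 km = -23.52°C, so T = 5.48°C.
Environment:
  Environment to 2500 m: -8.9 × 2.4 km = -21.36°C, so T = 7.64°C.
T_parcel − T_env = 5.48 − 7.64 = -2.16°C

-2.16°C (parcel cooler than environment)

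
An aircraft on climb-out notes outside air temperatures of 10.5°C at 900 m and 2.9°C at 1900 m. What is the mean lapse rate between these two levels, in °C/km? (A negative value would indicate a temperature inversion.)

7.6°C/km

Γ = −ΔT/Δz = (10.5 − 2.9) / (1900 − 900) m
  = 7.6°C / 1 km = 7.6°C/km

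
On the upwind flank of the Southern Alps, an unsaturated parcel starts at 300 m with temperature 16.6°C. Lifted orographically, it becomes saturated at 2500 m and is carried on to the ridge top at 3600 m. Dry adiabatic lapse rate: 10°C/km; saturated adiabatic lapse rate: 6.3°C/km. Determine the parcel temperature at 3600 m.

From 300 m to 2500 m (dry): cools by 10 × 2.2 = 22°C, giving -5.4°C.
From 2500 m to 3600 m (saturated): cools by 6.3 × 1.1 = 6.93°C, giving -12.33°C.

-12.33°C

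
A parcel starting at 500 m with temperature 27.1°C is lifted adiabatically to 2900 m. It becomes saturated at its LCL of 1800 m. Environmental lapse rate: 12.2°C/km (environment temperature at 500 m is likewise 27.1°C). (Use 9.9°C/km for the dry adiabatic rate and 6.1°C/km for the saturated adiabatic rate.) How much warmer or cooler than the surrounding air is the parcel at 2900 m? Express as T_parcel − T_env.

+9.7°C (parcel warmer than environment)

Parcel:
  500 → 1800 m (dry, 9.9°C/km): ΔT = -9.9 × 1.3 = -12.87°C → T = 14.23°C
  1800 → 2900 m (saturated, 6.1°C/km): ΔT = -6.1 × 1.1 = -6.71°C → T = 7.52°C
Environment:
  500 → 2900 m (environment, 12.2°C/km): ΔT = -12.2 × 2.4 = -29.28°C → T = -2.18°C
T_parcel − T_env = 7.52 − (-2.18) = +9.7°C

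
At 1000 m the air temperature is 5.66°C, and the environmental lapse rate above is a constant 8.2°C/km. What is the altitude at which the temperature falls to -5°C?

Height above start = (5.66 − (-5)) / 8.2 = 1.3 km
Altitude = 1000 m + 1300 m = 2300 m

2300 m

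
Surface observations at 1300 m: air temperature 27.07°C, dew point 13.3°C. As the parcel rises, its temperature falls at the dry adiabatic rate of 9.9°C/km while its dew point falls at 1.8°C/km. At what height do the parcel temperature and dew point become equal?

T and T_d converge at 9.9 − 1.8 = 8.1°C per km
Height above start = (27.07 − 13.3) / 8.1 = 1.7 km
LCL altitude = 1300 m + 1700 m = 3000 m

3000 m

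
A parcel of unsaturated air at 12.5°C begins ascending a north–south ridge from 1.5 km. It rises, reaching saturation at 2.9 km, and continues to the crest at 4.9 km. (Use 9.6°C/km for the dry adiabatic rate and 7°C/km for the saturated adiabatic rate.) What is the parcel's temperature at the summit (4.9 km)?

-14.94°C

From 1500 m to 2900 m (dry): cools by 9.6 × 1.4 = 13.44°C, giving -0.94°C.
From 2900 m to 4900 m (saturated): cools by 7 × 2 = 14°C, giving -14.94°C.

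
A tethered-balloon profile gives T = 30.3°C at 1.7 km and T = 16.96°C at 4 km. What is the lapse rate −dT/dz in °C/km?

5.8°C/km

Γ = −ΔT/Δz = (30.3 − 16.96) / (4000 − 1700) m
  = 13.34°C / 2.3 km = 5.8°C/km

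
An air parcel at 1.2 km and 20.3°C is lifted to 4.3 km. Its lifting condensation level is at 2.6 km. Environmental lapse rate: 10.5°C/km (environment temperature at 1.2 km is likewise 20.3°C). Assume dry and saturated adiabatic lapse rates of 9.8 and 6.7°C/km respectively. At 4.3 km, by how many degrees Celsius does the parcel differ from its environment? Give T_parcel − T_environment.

+7.44°C (parcel warmer than environment)

Parcel:
  1200 → 2600 m (dry, 9.8°C/km): ΔT = -9.8 × 1.4 = -13.72°C → T = 6.58°C
  2600 → 4300 m (saturated, 6.7°C/km): ΔT = -6.7 × 1.7 = -11.39°C → T = -4.81°C
Environment:
  1200 → 4300 m (environment, 10.5°C/km): ΔT = -10.5 × 3.1 = -32.55°C → T = -12.25°C
T_parcel − T_env = -4.81 − (-12.25) = +7.44°C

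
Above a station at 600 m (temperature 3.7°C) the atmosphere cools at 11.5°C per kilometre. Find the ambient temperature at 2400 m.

Environmental to 2400 m: -11.5 × 1.8 km = -20.7°C, so T = -17°C.

-17°C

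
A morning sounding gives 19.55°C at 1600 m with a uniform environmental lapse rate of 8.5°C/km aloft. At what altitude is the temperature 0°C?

3900 m

Height above start = (19.55 − 0) / 8.5 = 2.3 km
Altitude = 1600 m + 2300 m = 3900 m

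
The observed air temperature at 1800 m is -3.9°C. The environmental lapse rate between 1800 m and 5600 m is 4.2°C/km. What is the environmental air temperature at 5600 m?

-19.86°C

Environmental to 5600 m: -4.2 × 3.8 km = -15.96°C, so T = -19.86°C.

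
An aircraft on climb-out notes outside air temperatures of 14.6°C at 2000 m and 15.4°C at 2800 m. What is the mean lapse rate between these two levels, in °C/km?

Γ = −ΔT/Δz = (14.6 − 15.4) / (2800 − 2000) m
  = -0.8°C / 0.8 km = -1°C/km

-1°C/km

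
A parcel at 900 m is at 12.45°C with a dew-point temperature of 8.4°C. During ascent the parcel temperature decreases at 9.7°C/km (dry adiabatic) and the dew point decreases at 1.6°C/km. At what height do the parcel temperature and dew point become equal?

T and T_d converge at 9.7 − 1.6 = 8.1°C per km
Height above start = (12.45 − 8.4) / 8.1 = 0.5 km
LCL altitude = 900 m + 500 m = 1400 m

1400 m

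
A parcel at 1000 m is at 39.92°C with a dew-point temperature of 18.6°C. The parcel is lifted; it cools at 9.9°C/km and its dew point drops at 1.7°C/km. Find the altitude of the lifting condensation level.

T and T_d converge at 9.9 − 1.7 = 8.2°C per km
Height above start = (39.92 − 18.6) / 8.2 = 2.6 km
LCL altitude = 1000 m + 2600 m = 3600 m

3600 m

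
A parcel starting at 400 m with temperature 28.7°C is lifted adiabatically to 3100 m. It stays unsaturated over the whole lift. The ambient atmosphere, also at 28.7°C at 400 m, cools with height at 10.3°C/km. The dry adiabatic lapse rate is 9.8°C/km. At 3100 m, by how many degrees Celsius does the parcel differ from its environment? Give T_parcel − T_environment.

+1.35°C (parcel warmer than environment)

Parcel:
  400 → 3100 m (dry, 9.8°C/km): ΔT = -9.8 × 2.7 = -26.46°C → T = 2.24°C
Environment:
  400 → 3100 m (environment, 10.3°C/km): ΔT = -10.3 × 2.7 = -27.81°C → T = 0.89°C
T_parcel − T_env = 2.24 − 0.89 = +1.35°C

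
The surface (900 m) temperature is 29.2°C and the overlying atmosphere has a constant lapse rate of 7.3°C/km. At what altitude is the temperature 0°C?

Height above start = (29.2 − 0) / 7.3 = 4 km
Altitude = 900 m + 4000 m = 4900 m

4900 m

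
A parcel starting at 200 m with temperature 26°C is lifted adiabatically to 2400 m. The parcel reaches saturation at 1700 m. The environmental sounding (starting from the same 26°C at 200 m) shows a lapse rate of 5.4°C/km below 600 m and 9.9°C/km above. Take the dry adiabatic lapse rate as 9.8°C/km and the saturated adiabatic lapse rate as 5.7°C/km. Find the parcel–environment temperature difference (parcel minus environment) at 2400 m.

+1.29°C (parcel warmer than environment)

Parcel:
  200 → 1700 m (dry, 9.8°C/km): ΔT = -9.8 × 1.5 = -14.7°C → T = 11.3°C
  1700 → 2400 m (saturated, 5.7°C/km): ΔT = -5.7 × 0.7 = -3.99°C → T = 7.31°C
Environment:
  200 → 600 m (environment, lower layer, 5.4°C/km): ΔT = -5.4 × 0.4 = -2.16°C → T = 23.84°C
  600 → 2400 m (environment, upper layer, 9.9°C/km): ΔT = -9.9 × 1.8 = -17.82°C → T = 6.02°C
T_parcel − T_env = 7.31 − 6.02 = +1.29°C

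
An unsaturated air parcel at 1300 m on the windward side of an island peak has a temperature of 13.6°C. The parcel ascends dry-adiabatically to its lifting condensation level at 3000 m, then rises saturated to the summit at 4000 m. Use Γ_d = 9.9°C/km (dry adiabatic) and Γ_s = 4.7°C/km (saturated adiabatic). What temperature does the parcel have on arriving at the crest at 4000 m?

-7.93°C

1300 → 3000 m (dry, 9.9°C/km): ΔT = -9.9 × 1.7 = -16.83°C → T = -3.23°C
3000 → 4000 m (saturated, 4.7°C/km): ΔT = -4.7 × 1 = -4.7°C → T = -7.93°C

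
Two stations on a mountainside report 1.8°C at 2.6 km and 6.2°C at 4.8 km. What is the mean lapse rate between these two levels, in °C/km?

-2°C/km

Γ = −ΔT/Δz = (1.8 − 6.2) / (4800 − 2600) m
  = -4.4°C / 2.2 km = -2°C/km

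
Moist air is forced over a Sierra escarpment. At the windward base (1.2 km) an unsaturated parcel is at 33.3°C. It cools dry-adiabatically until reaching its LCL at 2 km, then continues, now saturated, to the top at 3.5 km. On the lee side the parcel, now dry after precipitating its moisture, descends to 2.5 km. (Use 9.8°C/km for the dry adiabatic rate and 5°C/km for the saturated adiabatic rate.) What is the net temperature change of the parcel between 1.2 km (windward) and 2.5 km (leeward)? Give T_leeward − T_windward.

1200 → 2000 m (dry, 9.8°C/km): ΔT = -9.8 × 0.8 = -7.84°C → T = 25.46°C
2000 → 3500 m (saturated, 5°C/km): ΔT = -5 × 1.5 = -7.5°C → T = 17.96°C
3500 → 2500 m (dry descent, 9.8°C/km): ΔT = +9.8 × 1 = +9.8°C → T = 27.76°C
Net change vs windward start: 27.76 − 33.3 = -5.54°C

-5.54°C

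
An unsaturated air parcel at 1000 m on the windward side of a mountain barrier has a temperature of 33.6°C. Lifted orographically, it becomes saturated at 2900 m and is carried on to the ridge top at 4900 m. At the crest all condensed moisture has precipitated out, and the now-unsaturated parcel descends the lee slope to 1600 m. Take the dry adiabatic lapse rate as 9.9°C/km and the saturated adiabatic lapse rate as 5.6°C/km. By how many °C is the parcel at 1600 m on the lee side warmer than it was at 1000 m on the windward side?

Dry to 2900 m: -9.9 × 1.9 km = -18.81°C, so T = 14.79°C.
Saturated to 4900 m: -5.6 × 2 km = -11.2°C, so T = 3.59°C.
Dry descent to 1600 m: +9.9 × 3.3 km = +32.67°C, so T = 36.26°C.
Net change vs windward start: 36.26 − 33.6 = +2.66°C

+2.66°C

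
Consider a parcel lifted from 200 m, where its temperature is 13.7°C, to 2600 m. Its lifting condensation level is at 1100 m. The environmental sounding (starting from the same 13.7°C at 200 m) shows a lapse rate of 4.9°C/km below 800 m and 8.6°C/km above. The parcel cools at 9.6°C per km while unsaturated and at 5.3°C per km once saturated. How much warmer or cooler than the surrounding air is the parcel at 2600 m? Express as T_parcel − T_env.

Parcel:
  200 → 1100 m (dry, 9.6°C/km): ΔT = -9.6 × 0.9 = -8.64°C → T = 5.06°C
  1100 → 2600 m (saturated, 5.3°C/km): ΔT = -5.3 × 1.5 = -7.95°C → T = -2.89°C
Environment:
  200 → 800 m (environment, lower layer, 4.9°C/km): ΔT = -4.9 × 0.6 = -2.94°C → T = 10.76°C
  800 → 2600 m (environment, upper layer, 8.6°C/km): ΔT = -8.6 × 1.8 = -15.48°C → T = -4.72°C
T_parcel − T_env = -2.89 − (-4.72) = +1.83°C

+1.83°C (parcel warmer than environment)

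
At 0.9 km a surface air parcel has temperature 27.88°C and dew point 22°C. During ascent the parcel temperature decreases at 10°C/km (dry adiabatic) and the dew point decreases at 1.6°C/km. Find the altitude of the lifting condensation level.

1.6 km

T and T_d converge at 10 − 1.6 = 8.4°C per km
Height above start = (27.88 − 22) / 8.4 = 0.7 km
LCL altitude = 900 m + 700 m = 1600 m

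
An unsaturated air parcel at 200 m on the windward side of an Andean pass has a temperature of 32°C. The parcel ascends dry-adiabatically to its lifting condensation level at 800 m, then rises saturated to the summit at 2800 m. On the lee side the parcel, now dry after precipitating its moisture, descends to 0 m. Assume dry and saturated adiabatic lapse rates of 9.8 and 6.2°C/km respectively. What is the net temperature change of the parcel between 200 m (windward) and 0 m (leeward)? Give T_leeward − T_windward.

200 → 800 m (dry, 9.8°C/km): ΔT = -9.8 × 0.6 = -5.88°C → T = 26.12°C
800 → 2800 m (saturated, 6.2°C/km): ΔT = -6.2 × 2 = -12.4°C → T = 13.72°C
2800 → 0 m (dry descent, 9.8°C/km): ΔT = +9.8 × 2.8 = +27.44°C → T = 41.16°C
Net change vs windward start: 41.16 − 32 = +9.16°C

+9.16°C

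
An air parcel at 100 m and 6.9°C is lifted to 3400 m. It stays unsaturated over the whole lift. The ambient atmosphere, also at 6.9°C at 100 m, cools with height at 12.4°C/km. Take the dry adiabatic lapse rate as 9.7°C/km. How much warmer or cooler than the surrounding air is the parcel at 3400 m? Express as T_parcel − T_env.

+8.91°C (parcel warmer than environment)

Parcel:
  100 → 3400 m (dry, 9.7°C/km): ΔT = -9.7 × 3.3 = -32.01°C → T = -25.11°C
Environment:
  100 → 3400 m (environment, 12.4°C/km): ΔT = -12.4 × 3.3 = -40.92°C → T = -34.02°C
T_parcel − T_env = -25.11 − (-34.02) = +8.91°C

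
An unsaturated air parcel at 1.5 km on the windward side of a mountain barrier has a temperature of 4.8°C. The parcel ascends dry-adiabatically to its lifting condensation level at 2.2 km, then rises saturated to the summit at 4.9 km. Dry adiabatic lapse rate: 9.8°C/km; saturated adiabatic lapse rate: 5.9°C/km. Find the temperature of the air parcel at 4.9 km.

-17.99°C

1500–2200 m, dry: Δz = 0.7 km ⇒ ΔT = -6.86°C; T = -2.06°C
2200–4900 m, saturated: Δz = 2.7 km ⇒ ΔT = -15.93°C; T = -17.99°C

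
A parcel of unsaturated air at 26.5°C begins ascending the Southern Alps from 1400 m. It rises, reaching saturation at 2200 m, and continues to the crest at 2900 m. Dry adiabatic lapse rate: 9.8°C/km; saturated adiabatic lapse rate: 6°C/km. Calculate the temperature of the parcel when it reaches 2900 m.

14.46°C

Dry to 2200 m: -9.8 × 0.8 km = -7.84°C, so T = 18.66°C.
Saturated to 2900 m: -6 × 0.7 km = -4.2°C, so T = 14.46°C.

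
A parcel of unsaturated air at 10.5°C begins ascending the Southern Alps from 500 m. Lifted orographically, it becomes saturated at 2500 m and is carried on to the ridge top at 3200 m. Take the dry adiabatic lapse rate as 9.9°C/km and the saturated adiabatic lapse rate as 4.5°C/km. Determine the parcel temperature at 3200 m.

Dry to 2500 m: -9.9 × 2 km = -19.8°C, so T = -9.3°C.
Saturated to 3200 m: -4.5 × 0.7 km = -3.15°C, so T = -12.45°C.

-12.45°C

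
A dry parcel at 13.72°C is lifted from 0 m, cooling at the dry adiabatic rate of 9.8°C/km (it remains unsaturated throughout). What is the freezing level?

1400 m

Height above start = (13.72 − 0) / 9.8 = 1.4 km
Altitude = 0 m + 1400 m = 1400 m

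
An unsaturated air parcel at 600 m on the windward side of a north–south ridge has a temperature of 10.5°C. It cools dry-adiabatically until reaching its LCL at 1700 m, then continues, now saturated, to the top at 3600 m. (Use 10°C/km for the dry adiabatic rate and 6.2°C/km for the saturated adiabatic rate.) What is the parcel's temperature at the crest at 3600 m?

From 600 m to 1700 m (dry): cools by 10 × 1.1 = 11°C, giving -0.5°C.
From 1700 m to 3600 m (saturated): cools by 6.2 × 1.9 = 11.78°C, giving -12.28°C.

-12.28°C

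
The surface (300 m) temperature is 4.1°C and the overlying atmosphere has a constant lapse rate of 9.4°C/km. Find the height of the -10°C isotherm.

Height above start = (4.1 − (-10)) / 9.4 = 1.5 km
Altitude = 300 m + 1500 m = 1800 m

1800 m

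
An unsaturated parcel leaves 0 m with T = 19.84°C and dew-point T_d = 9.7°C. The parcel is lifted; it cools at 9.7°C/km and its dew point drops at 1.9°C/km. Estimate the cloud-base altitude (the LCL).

T and T_d converge at 9.7 − 1.9 = 7.8°C per km
Height above start = (19.84 − 9.7) / 7.8 = 1.3 km
LCL altitude = 0 m + 1300 m = 1300 m

1300 m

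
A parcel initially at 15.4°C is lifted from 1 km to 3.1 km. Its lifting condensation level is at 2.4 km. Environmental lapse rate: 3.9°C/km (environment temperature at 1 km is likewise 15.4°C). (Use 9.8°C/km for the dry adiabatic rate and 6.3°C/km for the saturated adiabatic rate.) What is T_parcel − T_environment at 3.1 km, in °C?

-9.94°C (parcel cooler than environment)

Parcel:
  Dry to 2400 m: -9.8 × 1.4 km = -13.72°C, so T = 1.68°C.
  Saturated to 3100 m: -6.3 × 0.7 km = -4.41°C, so T = -2.73°C.
Environment:
  Environment to 3100 m: -3.9 × 2.1 km = -8.19°C, so T = 7.21°C.
T_parcel − T_env = -2.73 − 7.21 = -9.94°C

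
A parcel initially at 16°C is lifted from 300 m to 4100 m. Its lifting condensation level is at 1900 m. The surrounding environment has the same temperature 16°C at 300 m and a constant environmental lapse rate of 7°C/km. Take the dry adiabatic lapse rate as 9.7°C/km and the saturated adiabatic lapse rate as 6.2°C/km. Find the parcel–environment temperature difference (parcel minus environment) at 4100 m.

-2.56°C (parcel cooler than environment)

Parcel:
  Dry to 1900 m: -9.7 × 1.6 km = -15.52°C, so T = 0.48°C.
  Saturated to 4100 m: -6.2 × 2.2 km = -13.64°C, so T = -13.16°C.
Environment:
  Environment to 4100 m: -7 × 3.8 km = -26.6°C, so T = -10.6°C.
T_parcel − T_env = -13.16 − (-10.6) = -2.56°C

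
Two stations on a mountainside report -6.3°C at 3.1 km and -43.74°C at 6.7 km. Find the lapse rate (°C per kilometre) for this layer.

10.4°C/km

Γ = −ΔT/Δz = (-6.3 − (-43.74)) / (6700 − 3100) m
  = 37.44°C / 3.6 km = 10.4°C/km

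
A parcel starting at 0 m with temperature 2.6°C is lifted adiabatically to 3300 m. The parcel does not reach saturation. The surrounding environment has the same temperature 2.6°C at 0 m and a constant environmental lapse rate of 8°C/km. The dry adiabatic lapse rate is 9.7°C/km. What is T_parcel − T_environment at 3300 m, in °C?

Parcel:
  Dry to 3300 m: -9.7 × 3.3 km = -32.01°C, so T = -29.41°C.
Environment:
  Environment to 3300 m: -8 × 3.3 km = -26.4°C, so T = -23.8°C.
T_parcel − T_env = -29.41 − (-23.8) = -5.61°C

-5.61°C (parcel cooler than environment)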